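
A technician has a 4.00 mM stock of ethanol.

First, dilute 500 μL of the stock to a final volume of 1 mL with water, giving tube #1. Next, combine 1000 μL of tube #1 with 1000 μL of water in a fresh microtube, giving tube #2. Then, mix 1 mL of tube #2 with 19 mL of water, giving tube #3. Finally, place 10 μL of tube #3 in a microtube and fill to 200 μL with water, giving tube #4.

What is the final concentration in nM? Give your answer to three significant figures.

2.50 × 10^3 nM

Step 1: 500 μL brought to 1 mL → factor 1000/500 = 2
Step 2: 1000 μL + 1000 μL = 2000 μL total → factor 2000/1000 = 2
Step 3: 1 mL + 19 mL = 20 mL total → factor 20/1 = 20
Step 4: 10 μL brought to 200 μL → factor 200/10 = 20
Overall dilution factor = 2 × 2 × 20 × 20 = 1600
Final = 4.00 mM / 1600 = 0.002500 mM = 2.50 × 10^3 nM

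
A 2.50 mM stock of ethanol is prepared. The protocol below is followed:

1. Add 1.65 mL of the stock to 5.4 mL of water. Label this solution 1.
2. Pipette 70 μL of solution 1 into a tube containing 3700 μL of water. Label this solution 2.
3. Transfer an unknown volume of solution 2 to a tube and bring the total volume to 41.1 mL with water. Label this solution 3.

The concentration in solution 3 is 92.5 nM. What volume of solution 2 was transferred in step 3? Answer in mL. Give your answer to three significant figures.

0.350 mL

Step 1: 1.65 mL + 5.4 mL = 7.05 mL total → factor 7.05/1.65 = 4.2727
Step 2: 70 μL + 3700 μL = 3770 μL total → factor 3770/70 = 53.857
Step 3: v brought to 41.1 mL → factor = 41.1 mL/v
Product of known-step factors = 230.12
Overall factor = 2.50 mM / (92.5 nM) = 27027
Step-3 factor = 27027 / 230.12 = 117.45
v = 41.1 mL / 117.45 = 0.350 mL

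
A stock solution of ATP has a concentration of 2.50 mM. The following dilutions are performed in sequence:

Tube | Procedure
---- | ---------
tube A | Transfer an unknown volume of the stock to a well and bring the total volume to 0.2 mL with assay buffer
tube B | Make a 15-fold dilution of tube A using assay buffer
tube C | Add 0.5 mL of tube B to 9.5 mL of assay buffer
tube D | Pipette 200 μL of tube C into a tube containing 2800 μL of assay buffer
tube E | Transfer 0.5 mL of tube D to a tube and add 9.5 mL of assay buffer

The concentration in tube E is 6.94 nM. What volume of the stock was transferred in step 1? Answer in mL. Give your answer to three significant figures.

Step 1: v brought to 0.2 mL → factor = 0.2 mL/v
Step 2: 15-fold → factor 15
Step 3: 0.5 mL + 9.5 mL = 10 mL total → factor 10/0.5 = 20
Step 4: 200 μL + 2800 μL = 3000 μL total → factor 3000/200 = 15
Step 5: 0.5 mL + 9.5 mL = 10 mL total → factor 10/0.5 = 20
Product of known-step factors = 90000
Overall factor = 2.50 mM / (6.94 nM) = 3.6023 × 10^5
Step-1 factor = 3.6023 × 10^5 / 90000 = 4.0026
v = 0.2 mL / 4.0026 = 0.0500 mL

0.0500 mL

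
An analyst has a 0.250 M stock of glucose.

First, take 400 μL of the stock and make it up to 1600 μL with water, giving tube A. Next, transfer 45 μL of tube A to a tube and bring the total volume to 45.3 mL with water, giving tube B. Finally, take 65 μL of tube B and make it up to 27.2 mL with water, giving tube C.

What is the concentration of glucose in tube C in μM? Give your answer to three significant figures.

0.148 μM

Step 1: 400 μL brought to 1600 μL → factor 1600/400 = 4
Step 2: 45 μL brought to 45.3 mL → factor 45300/45 = 1006.7
Step 3: 65 μL brought to 27.2 mL → factor 27200/65 = 418.46
Dilution factor through tube C = 4 × 1006.7 × 418.46 = 1.685 × 10^6
[tube C] = 0.250 M / 1.685 × 10^6 = 1.484 × 10^-7 M = 0.148 μM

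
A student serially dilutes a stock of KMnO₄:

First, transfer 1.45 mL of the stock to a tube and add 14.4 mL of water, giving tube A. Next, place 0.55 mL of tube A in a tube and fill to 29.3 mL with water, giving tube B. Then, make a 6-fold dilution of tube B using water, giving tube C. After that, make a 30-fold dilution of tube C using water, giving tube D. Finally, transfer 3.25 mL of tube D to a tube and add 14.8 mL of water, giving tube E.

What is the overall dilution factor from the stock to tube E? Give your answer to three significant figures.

5.82 × 10^5

Step 1: 1.45 mL + 14.4 mL = 15.85 mL total → factor 15.85/1.45 = 10.931
Step 2: 0.55 mL brought to 29.3 mL → factor 29.3/0.55 = 53.273
Step 3: 6-fold → factor 6
Step 4: 30-fold → factor 30
Step 5: 3.25 mL + 14.8 mL = 18.05 mL total → factor 18.05/3.25 = 5.5538
Overall dilution factor = 10.931 × 53.273 × 6 × 30 × 5.5538 = 5.8215 × 10^5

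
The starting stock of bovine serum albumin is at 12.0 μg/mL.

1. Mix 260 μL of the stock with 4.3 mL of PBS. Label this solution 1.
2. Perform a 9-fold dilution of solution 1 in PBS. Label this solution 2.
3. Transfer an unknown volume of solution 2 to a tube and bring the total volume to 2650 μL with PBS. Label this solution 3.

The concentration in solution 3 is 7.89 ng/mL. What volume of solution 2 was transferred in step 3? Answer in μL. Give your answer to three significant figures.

275 μL

Step 1: 260 μL + 4.3 mL = 4560 μL total → factor 4560/260 = 17.538
Step 2: 9-fold → factor 9
Step 3: v brought to 2650 μL → factor = 2650 μL/v
Product of known-step factors = 157.85
Overall factor = 12.0 μg/mL / (7.89 ng/mL) = 1520.9
Step-3 factor = 1520.9 / 157.85 = 9.6354
v = 2650 μL / 9.6354 = 275 μL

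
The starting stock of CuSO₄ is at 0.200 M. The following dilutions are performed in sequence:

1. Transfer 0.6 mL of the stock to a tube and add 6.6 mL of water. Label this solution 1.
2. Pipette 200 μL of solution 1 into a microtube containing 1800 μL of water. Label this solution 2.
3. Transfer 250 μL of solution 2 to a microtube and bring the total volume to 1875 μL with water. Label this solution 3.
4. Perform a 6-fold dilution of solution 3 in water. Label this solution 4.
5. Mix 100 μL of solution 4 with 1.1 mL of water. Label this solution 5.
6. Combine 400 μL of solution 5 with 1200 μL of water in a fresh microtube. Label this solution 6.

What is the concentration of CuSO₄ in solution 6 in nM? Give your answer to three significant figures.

Step 1: 0.6 mL + 6.6 mL = 7.2 mL total → factor 7.2/0.6 = 12
Step 2: 200 μL + 1800 μL = 2000 μL total → factor 2000/200 = 10
Step 3: 250 μL brought to 1875 μL → factor 1875/250 = 7.5
Step 4: 6-fold → factor 6
Step 5: 100 μL + 1.1 mL = 1200 μL total → factor 1200/100 = 12
Step 6: 400 μL + 1200 μL = 1600 μL total → factor 1600/400 = 4
Overall dilution factor = 12 × 10 × 7.5 × 6 × 12 × 4 = 2.592 × 10^5
Final = 0.200 M / 2.592 × 10^5 = 7.716 × 10^-7 M = 772 nM

772 nM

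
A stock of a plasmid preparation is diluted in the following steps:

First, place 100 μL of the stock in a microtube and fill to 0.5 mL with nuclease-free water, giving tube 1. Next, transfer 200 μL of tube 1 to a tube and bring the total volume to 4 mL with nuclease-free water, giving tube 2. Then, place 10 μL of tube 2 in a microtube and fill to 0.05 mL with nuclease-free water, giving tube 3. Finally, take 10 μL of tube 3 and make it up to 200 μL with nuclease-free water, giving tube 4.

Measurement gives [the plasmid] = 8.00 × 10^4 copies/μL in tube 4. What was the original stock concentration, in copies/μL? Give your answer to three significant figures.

8.00 × 10^8 copies/μL

Step 1: 100 μL brought to 0.5 mL → factor 500/100 = 5
Step 2: 200 μL brought to 4 mL → factor 4000/200 = 20
Step 3: 10 μL brought to 0.05 mL → factor 50/10 = 5
Step 4: 10 μL brought to 200 μL → factor 200/10 = 20
Overall dilution factor = 5 × 20 × 5 × 20 = 10000
Stock = 8.00 × 10^4 copies/μL × 10000 = 8.00 × 10^8 copies/μL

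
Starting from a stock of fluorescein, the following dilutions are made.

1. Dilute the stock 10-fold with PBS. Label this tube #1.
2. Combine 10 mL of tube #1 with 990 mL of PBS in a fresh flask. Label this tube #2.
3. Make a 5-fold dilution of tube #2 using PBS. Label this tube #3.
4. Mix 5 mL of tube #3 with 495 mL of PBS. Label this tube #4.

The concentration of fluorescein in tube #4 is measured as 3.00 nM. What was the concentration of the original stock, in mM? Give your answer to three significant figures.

1.50 mM

Step 1: 10-fold → factor 10
Step 2: 10 mL + 990 mL = 1000 mL total → factor 1000/10 = 100
Step 3: 5-fold → factor 5
Step 4: 5 mL + 495 mL = 500 mL total → factor 500/5 = 100
Overall dilution factor = 10 × 100 × 5 × 100 = 5 × 10^5
Stock = 3.00 nM × 5 × 10^5 = 1.500 × 10^6 nM = 1.50 mM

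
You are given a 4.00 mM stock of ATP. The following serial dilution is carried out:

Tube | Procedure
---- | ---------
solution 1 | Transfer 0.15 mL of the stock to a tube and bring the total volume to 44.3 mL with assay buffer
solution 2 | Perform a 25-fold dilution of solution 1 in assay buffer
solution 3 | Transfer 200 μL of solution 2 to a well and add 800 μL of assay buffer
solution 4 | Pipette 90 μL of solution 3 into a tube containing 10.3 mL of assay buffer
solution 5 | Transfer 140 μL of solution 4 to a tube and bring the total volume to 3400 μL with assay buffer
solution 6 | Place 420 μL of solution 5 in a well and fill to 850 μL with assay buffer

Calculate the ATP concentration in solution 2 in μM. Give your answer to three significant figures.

0.542 μM

Step 1: 0.15 mL brought to 44.3 mL → factor 44.3/0.15 = 295.33
Step 2: 25-fold → factor 25
Dilution factor through solution 2 = 295.33 × 25 = 7383.3
[solution 2] = 4.00 mM / 7383.3 = 0.0005418 mM = 0.542 μM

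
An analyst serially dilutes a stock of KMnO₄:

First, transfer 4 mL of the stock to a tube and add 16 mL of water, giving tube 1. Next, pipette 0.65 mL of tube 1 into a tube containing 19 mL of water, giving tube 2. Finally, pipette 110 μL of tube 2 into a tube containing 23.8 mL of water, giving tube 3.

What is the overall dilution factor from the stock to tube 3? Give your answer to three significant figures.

3.29 × 10^4

Step 1: 4 mL + 16 mL = 20 mL total → factor 20/4 = 5
Step 2: 0.65 mL + 19 mL = 19.65 mL total → factor 19.65/0.65 = 30.231
Step 3: 110 μL + 23.8 mL = 23910 μL total → factor 23910/110 = 217.36
Overall dilution factor = 5 × 30.231 × 217.36 = 32855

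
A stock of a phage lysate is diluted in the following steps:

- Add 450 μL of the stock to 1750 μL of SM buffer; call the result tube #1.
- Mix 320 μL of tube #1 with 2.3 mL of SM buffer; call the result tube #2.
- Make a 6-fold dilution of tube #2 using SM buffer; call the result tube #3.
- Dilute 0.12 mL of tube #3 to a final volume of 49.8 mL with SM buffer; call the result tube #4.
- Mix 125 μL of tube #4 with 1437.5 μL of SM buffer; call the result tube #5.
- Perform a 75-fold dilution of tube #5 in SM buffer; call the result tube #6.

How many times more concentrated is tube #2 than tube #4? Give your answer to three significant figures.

2.49 × 10^3

Step 1: 450 μL + 1750 μL = 2200 μL total → factor 2200/450 = 4.8889
Step 2: 320 μL + 2.3 mL = 2620 μL total → factor 2620/320 = 8.1875
Step 3: 6-fold → factor 6
Step 4: 0.12 mL brought to 49.8 mL → factor 49.8/0.12 = 415
Dilution factor to tube #2 = 40.028; to tube #4 = 99669
[tube #2]/[tube #4] = (factor to tube #4)/(factor to tube #2) = 99669/40.028 = 2.49 × 10^3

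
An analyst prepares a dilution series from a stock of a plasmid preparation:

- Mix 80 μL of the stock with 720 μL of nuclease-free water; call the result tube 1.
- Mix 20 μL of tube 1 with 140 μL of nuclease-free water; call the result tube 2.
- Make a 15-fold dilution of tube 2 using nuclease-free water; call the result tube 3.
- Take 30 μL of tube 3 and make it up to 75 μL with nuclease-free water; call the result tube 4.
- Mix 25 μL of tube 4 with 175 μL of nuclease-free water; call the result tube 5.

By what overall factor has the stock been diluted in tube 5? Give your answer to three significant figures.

2.40 × 10^4

Step 1: 80 μL + 720 μL = 800 μL total → factor 800/80 = 10
Step 2: 20 μL + 140 μL = 160 μL total → factor 160/20 = 8
Step 3: 15-fold → factor 15
Step 4: 30 μL brought to 75 μL → factor 75/30 = 2.5
Step 5: 25 μL + 175 μL = 200 μL total → factor 200/25 = 8
Overall dilution factor = 10 × 8 × 15 × 2.5 × 8 = 24000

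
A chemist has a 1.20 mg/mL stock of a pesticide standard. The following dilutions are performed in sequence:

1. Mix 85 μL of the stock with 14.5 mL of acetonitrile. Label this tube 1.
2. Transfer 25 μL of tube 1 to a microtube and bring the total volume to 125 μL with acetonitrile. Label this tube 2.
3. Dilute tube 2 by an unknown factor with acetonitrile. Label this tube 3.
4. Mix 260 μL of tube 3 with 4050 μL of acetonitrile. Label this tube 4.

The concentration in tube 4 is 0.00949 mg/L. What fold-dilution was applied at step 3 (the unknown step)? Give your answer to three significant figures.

Step 1: 85 μL + 14.5 mL = 14585 μL total → factor 14585/85 = 171.59
Step 2: 25 μL brought to 125 μL → factor 125/25 = 5
Step 3: unknown factor x
Step 4: 260 μL + 4050 μL = 4310 μL total → factor 4310/260 = 16.577
Product of known-step factors = 14222
Overall factor = 1.20 mg/mL / (0.00949 mg/L) = 1.2645 × 10^5
x = 1.2645 × 10^5 / 14222 = 8.89

8.89-fold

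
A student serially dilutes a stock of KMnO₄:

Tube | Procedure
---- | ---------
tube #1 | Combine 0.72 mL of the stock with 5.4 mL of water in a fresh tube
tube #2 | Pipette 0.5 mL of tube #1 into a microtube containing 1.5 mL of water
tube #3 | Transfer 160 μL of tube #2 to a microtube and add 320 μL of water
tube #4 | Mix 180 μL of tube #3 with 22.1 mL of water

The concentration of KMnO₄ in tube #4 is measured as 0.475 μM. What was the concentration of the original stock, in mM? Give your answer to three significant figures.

6.00 mM

Step 1: 0.72 mL + 5.4 mL = 6.12 mL total → factor 6.12/0.72 = 8.5
Step 2: 0.5 mL + 1.5 mL = 2 mL total → factor 2/0.5 = 4
Step 3: 160 μL + 320 μL = 480 μL total → factor 480/160 = 3
Step 4: 180 μL + 22.1 mL = 22280 μL total → factor 22280/180 = 123.78
Overall dilution factor = 8.5 × 4 × 3 × 123.78 = 12625
Stock = 0.475 μM × 12625 = 5997 μM = 6.00 mM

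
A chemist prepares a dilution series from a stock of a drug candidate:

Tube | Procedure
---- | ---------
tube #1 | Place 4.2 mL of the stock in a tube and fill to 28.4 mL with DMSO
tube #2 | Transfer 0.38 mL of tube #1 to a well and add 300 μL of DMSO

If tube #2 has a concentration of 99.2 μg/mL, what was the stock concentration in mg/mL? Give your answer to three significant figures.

Step 1: 4.2 mL brought to 28.4 mL → factor 28.4/4.2 = 6.7619
Step 2: 0.38 mL + 300 μL = 0.68 mL total → factor 0.68/0.38 = 1.7895
Overall dilution factor = 6.7619 × 1.7895 = 12.1
Stock = 99.2 μg/mL × 12.1 = 1200 μg/mL = 1.20 mg/mL

1.20 mg/mL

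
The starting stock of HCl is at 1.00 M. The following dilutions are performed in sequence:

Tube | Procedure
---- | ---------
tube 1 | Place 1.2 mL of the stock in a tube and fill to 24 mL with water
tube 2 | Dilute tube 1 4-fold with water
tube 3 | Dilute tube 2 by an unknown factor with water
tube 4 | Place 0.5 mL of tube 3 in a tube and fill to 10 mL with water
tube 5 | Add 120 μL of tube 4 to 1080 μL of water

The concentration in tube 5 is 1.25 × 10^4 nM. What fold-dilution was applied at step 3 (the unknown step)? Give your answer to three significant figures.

Step 1: 1.2 mL brought to 24 mL → factor 24/1.2 = 20
Step 2: 4-fold → factor 4
Step 3: unknown factor x
Step 4: 0.5 mL brought to 10 mL → factor 10/0.5 = 20
Step 5: 120 μL + 1080 μL = 1200 μL total → factor 1200/120 = 10
Product of known-step factors = 16000
Overall factor = 1.00 M / (1.25 × 10^4 nM) = 80000
x = 80000 / 16000 = 5.00

5.00-fold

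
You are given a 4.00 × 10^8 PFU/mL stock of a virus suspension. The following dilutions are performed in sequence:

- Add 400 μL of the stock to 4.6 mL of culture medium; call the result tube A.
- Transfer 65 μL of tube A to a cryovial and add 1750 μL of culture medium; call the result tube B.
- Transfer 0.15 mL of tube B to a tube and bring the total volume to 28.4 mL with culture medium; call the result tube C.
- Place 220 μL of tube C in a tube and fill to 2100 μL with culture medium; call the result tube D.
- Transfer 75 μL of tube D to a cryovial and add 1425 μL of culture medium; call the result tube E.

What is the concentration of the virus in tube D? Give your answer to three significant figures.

634 PFU/mL

Step 1: 400 μL + 4.6 mL = 5000 μL total → factor 5000/400 = 12.5
Step 2: 65 μL + 1750 μL = 1815 μL total → factor 1815/65 = 27.923
Step 3: 0.15 mL brought to 28.4 mL → factor 28.4/0.15 = 189.33
Step 4: 220 μL brought to 2100 μL → factor 2100/220 = 9.5455
Dilution factor through tube D = 12.5 × 27.923 × 189.33 × 9.5455 = 6.3081 × 10^5
[tube D] = 4.00 × 10^8 PFU/mL / 6.3081 × 10^5 = 634 PFU/mL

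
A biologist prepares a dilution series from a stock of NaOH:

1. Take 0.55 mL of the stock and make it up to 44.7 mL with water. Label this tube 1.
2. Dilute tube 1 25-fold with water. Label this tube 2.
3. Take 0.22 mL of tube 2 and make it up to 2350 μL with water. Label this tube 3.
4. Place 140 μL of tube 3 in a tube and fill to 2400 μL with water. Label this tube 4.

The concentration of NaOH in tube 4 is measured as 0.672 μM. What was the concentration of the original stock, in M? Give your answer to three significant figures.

Step 1: 0.55 mL brought to 44.7 mL → factor 44.7/0.55 = 81.273
Step 2: 25-fold → factor 25
Step 3: 0.22 mL brought to 2350 μL → factor 2.35/0.22 = 10.682
Step 4: 140 μL brought to 2400 μL → factor 2400/140 = 17.143
Overall dilution factor = 81.273 × 25 × 10.682 × 17.143 = 3.7206 × 10^5
Stock = 0.672 μM × 3.7206 × 10^5 = 2.500 × 10^5 μM = 0.250 M

0.250 M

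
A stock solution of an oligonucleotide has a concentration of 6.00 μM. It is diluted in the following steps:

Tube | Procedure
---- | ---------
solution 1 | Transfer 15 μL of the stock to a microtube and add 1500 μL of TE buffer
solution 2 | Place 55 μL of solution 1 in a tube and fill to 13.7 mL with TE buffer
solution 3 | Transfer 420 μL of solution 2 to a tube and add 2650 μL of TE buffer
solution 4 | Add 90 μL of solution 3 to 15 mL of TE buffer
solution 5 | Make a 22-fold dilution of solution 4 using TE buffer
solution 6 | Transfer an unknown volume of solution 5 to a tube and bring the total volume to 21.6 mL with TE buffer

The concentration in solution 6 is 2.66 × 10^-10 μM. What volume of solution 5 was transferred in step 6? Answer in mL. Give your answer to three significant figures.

Step 1: 15 μL + 1500 μL = 1515 μL total → factor 1515/15 = 101
Step 2: 55 μL brought to 13.7 mL → factor 13700/55 = 249.09
Step 3: 420 μL + 2650 μL = 3070 μL total → factor 3070/420 = 7.3095
Step 4: 90 μL + 15 mL = 15090 μL total → factor 15090/90 = 167.67
Step 5: 22-fold → factor 22
Step 6: v brought to 21.6 mL → factor = 21.6 mL/v
Product of known-step factors = 6.7832 × 10^8
Overall factor = 6.00 μM / (2.66 × 10^-10 μM) = 2.2556 × 10^10
Step-6 factor = 2.2556 × 10^10 / 6.7832 × 10^8 = 33.253
v = 21.6 mL / 33.253 = 0.650 mL

0.650 mL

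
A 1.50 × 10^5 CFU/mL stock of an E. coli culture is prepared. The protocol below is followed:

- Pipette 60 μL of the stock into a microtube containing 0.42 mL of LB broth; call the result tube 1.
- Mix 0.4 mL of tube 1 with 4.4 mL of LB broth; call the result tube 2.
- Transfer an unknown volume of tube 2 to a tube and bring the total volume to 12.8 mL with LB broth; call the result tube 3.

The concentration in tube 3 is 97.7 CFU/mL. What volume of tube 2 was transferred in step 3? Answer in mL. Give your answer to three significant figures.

Step 1: 60 μL + 0.42 mL = 480 μL total → factor 480/60 = 8
Step 2: 0.4 mL + 4.4 mL = 4.8 mL total → factor 4.8/0.4 = 12
Step 3: v brought to 12.8 mL → factor = 12.8 mL/v
Product of known-step factors = 96
Overall factor = 1.50 × 10^5 CFU/mL / (97.7 CFU/mL) = 1535.3
Step-3 factor = 1535.3 / 96 = 15.993
v = 12.8 mL / 15.993 = 0.800 mL

0.800 mL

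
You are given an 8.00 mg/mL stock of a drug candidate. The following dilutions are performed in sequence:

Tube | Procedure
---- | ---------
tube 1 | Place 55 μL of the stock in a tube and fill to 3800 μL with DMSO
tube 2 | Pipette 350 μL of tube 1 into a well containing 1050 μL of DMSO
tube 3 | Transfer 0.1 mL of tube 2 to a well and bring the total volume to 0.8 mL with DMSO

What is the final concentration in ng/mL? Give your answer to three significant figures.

3.62 × 10^3 ng/mL

Step 1: 55 μL brought to 3800 μL → factor 3800/55 = 69.091
Step 2: 350 μL + 1050 μL = 1400 μL total → factor 1400/350 = 4
Step 3: 0.1 mL brought to 0.8 mL → factor 0.8/0.1 = 8
Overall dilution factor = 69.091 × 4 × 8 = 2210.9
Final = 8.00 mg/mL / 2210.9 = 0.003618 mg/mL = 3.62 × 10^3 ng/mL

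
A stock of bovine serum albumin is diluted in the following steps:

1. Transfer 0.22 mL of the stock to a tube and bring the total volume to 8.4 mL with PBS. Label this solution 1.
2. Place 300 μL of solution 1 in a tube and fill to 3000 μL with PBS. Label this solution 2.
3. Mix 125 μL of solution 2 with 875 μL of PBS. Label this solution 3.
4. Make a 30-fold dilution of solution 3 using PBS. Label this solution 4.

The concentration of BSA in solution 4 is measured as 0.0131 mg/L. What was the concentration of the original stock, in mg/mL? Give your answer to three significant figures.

1.20 mg/mL

Step 1: 0.22 mL brought to 8.4 mL → factor 8.4/0.22 = 38.182
Step 2: 300 μL brought to 3000 μL → factor 3000/300 = 10
Step 3: 125 μL + 875 μL = 1000 μL total → factor 1000/125 = 8
Step 4: 30-fold → factor 30
Overall dilution factor = 38.182 × 10 × 8 × 30 = 91636
Stock = 0.0131 mg/L × 91636 = 1200 mg/L = 1.20 mg/mL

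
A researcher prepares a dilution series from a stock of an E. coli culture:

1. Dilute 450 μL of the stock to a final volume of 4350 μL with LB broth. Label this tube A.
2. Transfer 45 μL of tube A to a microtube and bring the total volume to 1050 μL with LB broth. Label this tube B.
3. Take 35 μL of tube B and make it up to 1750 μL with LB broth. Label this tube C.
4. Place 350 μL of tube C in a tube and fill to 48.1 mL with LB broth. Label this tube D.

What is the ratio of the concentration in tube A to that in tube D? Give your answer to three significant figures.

Step 1: 450 μL brought to 4350 μL → factor 4350/450 = 9.6667
Step 2: 45 μL brought to 1050 μL → factor 1050/45 = 23.333
Step 3: 35 μL brought to 1750 μL → factor 1750/35 = 50
Step 4: 350 μL brought to 48.1 mL → factor 48100/350 = 137.43
Dilution factor to tube A = 9.6667; to tube D = 1.5499 × 10^6
[tube A]/[tube D] = (factor to tube D)/(factor to tube A) = 1.5499 × 10^6/9.6667 = 1.60 × 10^5

1.60 × 10^5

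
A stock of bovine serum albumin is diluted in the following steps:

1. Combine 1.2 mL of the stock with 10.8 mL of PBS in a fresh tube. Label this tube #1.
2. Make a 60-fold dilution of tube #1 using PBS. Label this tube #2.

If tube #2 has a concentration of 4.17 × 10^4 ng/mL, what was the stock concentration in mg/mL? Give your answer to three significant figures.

25.0 mg/mL

Step 1: 1.2 mL + 10.8 mL = 12 mL total → factor 12/1.2 = 10
Step 2: 60-fold → factor 60
Overall dilution factor = 10 × 60 = 600
Stock = 4.17 × 10^4 ng/mL × 600 = 2.502 × 10^7 ng/mL = 25.0 mg/mL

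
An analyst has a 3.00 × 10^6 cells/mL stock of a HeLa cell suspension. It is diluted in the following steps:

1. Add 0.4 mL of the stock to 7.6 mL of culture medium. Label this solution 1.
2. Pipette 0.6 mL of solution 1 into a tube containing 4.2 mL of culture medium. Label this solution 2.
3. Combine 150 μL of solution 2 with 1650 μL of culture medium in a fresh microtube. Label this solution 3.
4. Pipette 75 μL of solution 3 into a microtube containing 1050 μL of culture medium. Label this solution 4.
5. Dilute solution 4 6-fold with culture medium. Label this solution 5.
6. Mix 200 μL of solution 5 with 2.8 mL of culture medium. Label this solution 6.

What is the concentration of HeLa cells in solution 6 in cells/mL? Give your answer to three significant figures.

1.16 cells/mL

Step 1: 0.4 mL + 7.6 mL = 8 mL total → factor 8/0.4 = 20
Step 2: 0.6 mL + 4.2 mL = 4.8 mL total → factor 4.8/0.6 = 8
Step 3: 150 μL + 1650 μL = 1800 μL total → factor 1800/150 = 12
Step 4: 75 μL + 1050 μL = 1125 μL total → factor 1125/75 = 15
Step 5: 6-fold → factor 6
Step 6: 200 μL + 2.8 mL = 3000 μL total → factor 3000/200 = 15
Overall dilution factor = 20 × 8 × 12 × 15 × 6 × 15 = 2.592 × 10^6
Final = 3.00 × 10^6 cells/mL / 2.592 × 10^6 = 1.16 cells/mL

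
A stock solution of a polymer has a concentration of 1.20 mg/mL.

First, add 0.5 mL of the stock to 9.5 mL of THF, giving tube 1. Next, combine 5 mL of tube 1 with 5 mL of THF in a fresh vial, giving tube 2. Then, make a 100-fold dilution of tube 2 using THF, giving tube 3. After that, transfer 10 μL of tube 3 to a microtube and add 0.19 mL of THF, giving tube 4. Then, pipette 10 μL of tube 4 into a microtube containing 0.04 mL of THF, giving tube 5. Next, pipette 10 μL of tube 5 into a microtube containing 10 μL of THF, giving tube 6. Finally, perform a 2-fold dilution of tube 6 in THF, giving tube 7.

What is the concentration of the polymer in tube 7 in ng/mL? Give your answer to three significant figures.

Step 1: 0.5 mL + 9.5 mL = 10 mL total → factor 10/0.5 = 20
Step 2: 5 mL + 5 mL = 10 mL total → factor 10/5 = 2
Step 3: 100-fold → factor 100
Step 4: 10 μL + 0.19 mL = 200 μL total → factor 200/10 = 20
Step 5: 10 μL + 0.04 mL = 50 μL total → factor 50/10 = 5
Step 6: 10 μL + 10 μL = 20 μL total → factor 20/10 = 2
Step 7: 2-fold → factor 2
Overall dilution factor = 20 × 2 × 100 × 20 × 5 × 2 × 2 = 1.6 × 10^6
Final = 1.20 mg/mL / 1.6 × 10^6 = 7.500 × 10^-7 mg/mL = 0.750 ng/mL

0.750 ng/mL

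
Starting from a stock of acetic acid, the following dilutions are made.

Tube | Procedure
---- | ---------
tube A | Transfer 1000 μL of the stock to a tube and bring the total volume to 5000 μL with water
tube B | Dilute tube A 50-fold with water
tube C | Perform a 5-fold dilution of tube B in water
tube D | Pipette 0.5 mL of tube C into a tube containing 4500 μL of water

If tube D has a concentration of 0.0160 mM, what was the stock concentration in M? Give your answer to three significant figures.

Step 1: 1000 μL brought to 5000 μL → factor 5000/1000 = 5
Step 2: 50-fold → factor 50
Step 3: 5-fold → factor 5
Step 4: 0.5 mL + 4500 μL = 5 mL total → factor 5/0.5 = 10
Overall dilution factor = 5 × 50 × 5 × 10 = 12500
Stock = 0.0160 mM × 12500 = 200.0 mM = 0.200 M

0.200 M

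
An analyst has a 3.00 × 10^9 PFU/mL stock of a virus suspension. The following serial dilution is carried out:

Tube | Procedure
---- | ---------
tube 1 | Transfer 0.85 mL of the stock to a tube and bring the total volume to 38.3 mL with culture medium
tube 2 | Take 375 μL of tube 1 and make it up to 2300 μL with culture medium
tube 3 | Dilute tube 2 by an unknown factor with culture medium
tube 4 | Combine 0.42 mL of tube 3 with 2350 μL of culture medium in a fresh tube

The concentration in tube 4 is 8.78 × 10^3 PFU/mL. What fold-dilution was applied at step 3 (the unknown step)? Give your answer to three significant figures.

Step 1: 0.85 mL brought to 38.3 mL → factor 38.3/0.85 = 45.059
Step 2: 375 μL brought to 2300 μL → factor 2300/375 = 6.1333
Step 3: unknown factor x
Step 4: 0.42 mL + 2350 μL = 2.77 mL total → factor 2.77/0.42 = 6.5952
Product of known-step factors = 1822.7
Overall factor = 3.00 × 10^9 PFU/mL / (8.78 × 10^3 PFU/mL) = 3.4169 × 10^5
x = 3.4169 × 10^5 / 1822.7 = 187

187-fold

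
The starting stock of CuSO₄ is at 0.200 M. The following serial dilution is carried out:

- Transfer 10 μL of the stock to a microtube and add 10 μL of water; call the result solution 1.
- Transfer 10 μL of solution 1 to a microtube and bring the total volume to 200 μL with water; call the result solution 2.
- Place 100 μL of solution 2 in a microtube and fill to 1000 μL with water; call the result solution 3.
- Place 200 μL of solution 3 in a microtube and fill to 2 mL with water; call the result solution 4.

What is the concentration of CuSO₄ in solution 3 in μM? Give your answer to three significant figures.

Step 1: 10 μL + 10 μL = 20 μL total → factor 20/10 = 2
Step 2: 10 μL brought to 200 μL → factor 200/10 = 20
Step 3: 100 μL brought to 1000 μL → factor 1000/100 = 10
Dilution factor through solution 3 = 2 × 20 × 10 = 400
[solution 3] = 0.200 M / 400 = 0.0005000 M = 500 μM

500 μM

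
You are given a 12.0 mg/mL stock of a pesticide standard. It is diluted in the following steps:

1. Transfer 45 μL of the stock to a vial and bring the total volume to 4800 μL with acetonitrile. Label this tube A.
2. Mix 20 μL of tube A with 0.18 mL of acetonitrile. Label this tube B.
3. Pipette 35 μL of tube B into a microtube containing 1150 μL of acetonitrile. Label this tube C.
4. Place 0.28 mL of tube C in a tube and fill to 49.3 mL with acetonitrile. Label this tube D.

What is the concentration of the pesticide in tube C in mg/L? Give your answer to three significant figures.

0.332 mg/L

Step 1: 45 μL brought to 4800 μL → factor 4800/45 = 106.67
Step 2: 20 μL + 0.18 mL = 200 μL total → factor 200/20 = 10
Step 3: 35 μL + 1150 μL = 1185 μL total → factor 1185/35 = 33.857
Dilution factor through tube C = 106.67 × 10 × 33.857 = 36114
[tube C] = 12.0 mg/mL / 36114 = 0.0003323 mg/mL = 0.332 mg/L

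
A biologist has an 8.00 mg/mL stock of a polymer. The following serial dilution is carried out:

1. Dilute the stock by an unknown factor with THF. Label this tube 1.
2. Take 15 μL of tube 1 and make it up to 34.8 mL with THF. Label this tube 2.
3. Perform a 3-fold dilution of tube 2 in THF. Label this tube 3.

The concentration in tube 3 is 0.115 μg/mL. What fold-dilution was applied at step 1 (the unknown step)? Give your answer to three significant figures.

Step 1: unknown factor x
Step 2: 15 μL brought to 34.8 mL → factor 34800/15 = 2320
Step 3: 3-fold → factor 3
Product of known-step factors = 6960
Overall factor = 8.00 mg/mL / (0.115 μg/mL) = 69565
x = 69565 / 6960 = 10.0

10.0-fold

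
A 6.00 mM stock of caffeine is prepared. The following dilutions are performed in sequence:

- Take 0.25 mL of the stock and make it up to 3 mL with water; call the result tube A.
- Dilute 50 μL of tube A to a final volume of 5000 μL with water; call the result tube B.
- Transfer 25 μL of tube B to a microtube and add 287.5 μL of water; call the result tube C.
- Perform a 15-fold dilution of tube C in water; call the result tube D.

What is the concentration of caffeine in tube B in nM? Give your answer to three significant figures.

Step 1: 0.25 mL brought to 3 mL → factor 3/0.25 = 12
Step 2: 50 μL brought to 5000 μL → factor 5000/50 = 100
Dilution factor through tube B = 12 × 100 = 1200
[tube B] = 6.00 mM / 1200 = 0.005000 mM = 5.00 × 10^3 nM

5.00 × 10^3 nM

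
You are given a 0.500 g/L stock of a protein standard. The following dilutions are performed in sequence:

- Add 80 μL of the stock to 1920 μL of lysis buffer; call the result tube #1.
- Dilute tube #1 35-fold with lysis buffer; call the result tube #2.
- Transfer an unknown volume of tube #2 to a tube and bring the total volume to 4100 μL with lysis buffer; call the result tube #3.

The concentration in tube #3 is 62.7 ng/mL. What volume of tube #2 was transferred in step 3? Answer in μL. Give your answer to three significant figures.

450 μL

Step 1: 80 μL + 1920 μL = 2000 μL total → factor 2000/80 = 25
Step 2: 35-fold → factor 35
Step 3: v brought to 4100 μL → factor = 4100 μL/v
Product of known-step factors = 875
Overall factor = 0.500 g/L / (62.7 ng/mL) = 7974.5
Step-3 factor = 7974.5 / 875 = 9.1137
v = 4100 μL / 9.1137 = 450 μL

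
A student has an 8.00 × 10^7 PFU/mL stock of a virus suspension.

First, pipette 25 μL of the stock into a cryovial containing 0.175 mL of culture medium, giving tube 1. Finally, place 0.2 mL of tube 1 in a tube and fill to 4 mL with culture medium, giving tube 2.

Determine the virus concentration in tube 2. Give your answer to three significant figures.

Step 1: 25 μL + 0.175 mL = 200 μL total → factor 200/25 = 8
Step 2: 0.2 mL brought to 4 mL → factor 4/0.2 = 20
Overall dilution factor = 8 × 20 = 160
Final = 8.00 × 10^7 PFU/mL / 160 = 5.00 × 10^5 PFU/mL

5.00 × 10^5 PFU/mL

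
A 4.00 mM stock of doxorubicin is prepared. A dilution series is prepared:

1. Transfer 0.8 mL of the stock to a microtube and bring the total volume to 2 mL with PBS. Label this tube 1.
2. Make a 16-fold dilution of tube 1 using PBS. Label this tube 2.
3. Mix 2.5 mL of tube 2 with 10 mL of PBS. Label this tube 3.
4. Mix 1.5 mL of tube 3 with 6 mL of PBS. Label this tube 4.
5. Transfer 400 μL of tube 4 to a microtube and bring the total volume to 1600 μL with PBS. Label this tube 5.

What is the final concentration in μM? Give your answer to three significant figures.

Step 1: 0.8 mL brought to 2 mL → factor 2/0.8 = 2.5
Step 2: 16-fold → factor 16
Step 3: 2.5 mL + 10 mL = 12.5 mL total → factor 12.5/2.5 = 5
Step 4: 1.5 mL + 6 mL = 7.5 mL total → factor 7.5/1.5 = 5
Step 5: 400 μL brought to 1600 μL → factor 1600/400 = 4
Overall dilution factor = 2.5 × 16 × 5 × 5 × 4 = 4000
Final = 4.00 mM / 4000 = 0.001000 mM = 1.00 μM

1.00 μM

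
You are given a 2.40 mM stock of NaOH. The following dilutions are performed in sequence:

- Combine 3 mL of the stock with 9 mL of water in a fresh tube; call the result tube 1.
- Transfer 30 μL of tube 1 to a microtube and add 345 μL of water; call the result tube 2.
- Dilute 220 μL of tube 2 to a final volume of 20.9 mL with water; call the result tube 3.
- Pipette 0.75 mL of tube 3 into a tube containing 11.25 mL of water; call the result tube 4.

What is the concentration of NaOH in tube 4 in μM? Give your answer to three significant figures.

Step 1: 3 mL + 9 mL = 12 mL total → factor 12/3 = 4
Step 2: 30 μL + 345 μL = 375 μL total → factor 375/30 = 12.5
Step 3: 220 μL brought to 20.9 mL → factor 20900/220 = 95
Step 4: 0.75 mL + 11.25 mL = 12 mL total → factor 12/0.75 = 16
Overall dilution factor = 4 × 12.5 × 95 × 16 = 76000
Final = 2.40 mM / 76000 = 3.158 × 10^-5 mM = 0.0316 μM

0.0316 μM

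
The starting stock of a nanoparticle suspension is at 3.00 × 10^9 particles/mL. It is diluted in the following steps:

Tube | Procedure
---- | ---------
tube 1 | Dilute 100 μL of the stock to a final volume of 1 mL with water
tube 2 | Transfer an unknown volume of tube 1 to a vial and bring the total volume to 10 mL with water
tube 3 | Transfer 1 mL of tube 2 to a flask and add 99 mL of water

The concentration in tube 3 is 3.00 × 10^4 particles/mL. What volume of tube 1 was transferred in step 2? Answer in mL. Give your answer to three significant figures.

Step 1: 100 μL brought to 1 mL → factor 1000/100 = 10
Step 2: v brought to 10 mL → factor = 10 mL/v
Step 3: 1 mL + 99 mL = 100 mL total → factor 100/1 = 100
Product of known-step factors = 1000
Overall factor = 3.00 × 10^9 particles/mL / (3.00 × 10^4 particles/mL) = 1 × 10^5
Step-2 factor = 1 × 10^5 / 1000 = 100
v = 10 mL / 100 = 0.100 mL

0.100 mL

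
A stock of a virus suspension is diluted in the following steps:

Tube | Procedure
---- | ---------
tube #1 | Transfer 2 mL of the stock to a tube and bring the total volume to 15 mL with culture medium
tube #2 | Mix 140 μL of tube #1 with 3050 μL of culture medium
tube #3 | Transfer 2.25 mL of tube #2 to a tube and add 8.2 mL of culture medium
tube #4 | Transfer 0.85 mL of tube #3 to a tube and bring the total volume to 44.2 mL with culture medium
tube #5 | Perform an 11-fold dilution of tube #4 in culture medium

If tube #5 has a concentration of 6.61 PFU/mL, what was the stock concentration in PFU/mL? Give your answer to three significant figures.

3.00 × 10^6 PFU/mL

Step 1: 2 mL brought to 15 mL → factor 15/2 = 7.5
Step 2: 140 μL + 3050 μL = 3190 μL total → factor 3190/140 = 22.786
Step 3: 2.25 mL + 8.2 mL = 10.45 mL total → factor 10.45/2.25 = 4.6444
Step 4: 0.85 mL brought to 44.2 mL → factor 44.2/0.85 = 52
Step 5: 11-fold → factor 11
Overall dilution factor = 7.5 × 22.786 × 4.6444 × 52 × 11 = 4.54 × 10^5
Stock = 6.61 PFU/mL × 4.54 × 10^5 = 3.00 × 10^6 PFU/mL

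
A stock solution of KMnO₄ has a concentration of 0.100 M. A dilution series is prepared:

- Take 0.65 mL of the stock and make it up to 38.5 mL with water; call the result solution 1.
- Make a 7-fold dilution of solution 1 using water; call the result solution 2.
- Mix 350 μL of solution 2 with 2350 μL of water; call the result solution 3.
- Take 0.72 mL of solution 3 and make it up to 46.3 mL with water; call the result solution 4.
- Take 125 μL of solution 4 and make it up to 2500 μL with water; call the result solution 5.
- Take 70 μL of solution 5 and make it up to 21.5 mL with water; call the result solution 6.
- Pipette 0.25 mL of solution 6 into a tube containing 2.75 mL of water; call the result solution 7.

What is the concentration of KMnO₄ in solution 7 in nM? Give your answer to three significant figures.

0.00660 nM

Step 1: 0.65 mL brought to 38.5 mL → factor 38.5/0.65 = 59.231
Step 2: 7-fold → factor 7
Step 3: 350 μL + 2350 μL = 2700 μL total → factor 2700/350 = 7.7143
Step 4: 0.72 mL brought to 46.3 mL → factor 46.3/0.72 = 64.306
Step 5: 125 μL brought to 2500 μL → factor 2500/125 = 20
Step 6: 70 μL brought to 21.5 mL → factor 21500/70 = 307.14
Step 7: 0.25 mL + 2.75 mL = 3 mL total → factor 3/0.25 = 12
Overall dilution factor = 59.231 × 7 × 7.7143 × 64.306 × 20 × 307.14 × 12 = 1.5161 × 10^10
Final = 0.100 M / 1.5161 × 10^10 = 6.596 × 10^-12 M = 0.00660 nM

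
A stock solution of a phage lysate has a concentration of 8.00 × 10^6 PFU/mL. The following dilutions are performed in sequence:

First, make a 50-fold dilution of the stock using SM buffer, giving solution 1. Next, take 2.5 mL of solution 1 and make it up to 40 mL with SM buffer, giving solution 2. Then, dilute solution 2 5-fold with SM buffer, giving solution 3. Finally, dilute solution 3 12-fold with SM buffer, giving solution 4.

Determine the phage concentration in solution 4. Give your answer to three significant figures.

167 PFU/mL

Step 1: 50-fold → factor 50
Step 2: 2.5 mL brought to 40 mL → factor 40/2.5 = 16
Step 3: 5-fold → factor 5
Step 4: 12-fold → factor 12
Overall dilution factor = 50 × 16 × 5 × 12 = 48000
Final = 8.00 × 10^6 PFU/mL / 48000 = 167 PFU/mL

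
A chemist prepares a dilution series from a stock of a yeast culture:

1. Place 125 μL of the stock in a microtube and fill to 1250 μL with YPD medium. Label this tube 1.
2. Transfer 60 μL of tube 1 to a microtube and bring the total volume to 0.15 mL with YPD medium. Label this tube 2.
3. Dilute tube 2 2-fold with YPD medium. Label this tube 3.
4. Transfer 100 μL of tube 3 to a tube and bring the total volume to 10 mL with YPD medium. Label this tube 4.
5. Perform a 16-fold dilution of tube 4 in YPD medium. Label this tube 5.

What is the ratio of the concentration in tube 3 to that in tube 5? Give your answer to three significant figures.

Step 1: 125 μL brought to 1250 μL → factor 1250/125 = 10
Step 2: 60 μL brought to 0.15 mL → factor 150/60 = 2.5
Step 3: 2-fold → factor 2
Step 4: 100 μL brought to 10 mL → factor 10000/100 = 100
Step 5: 16-fold → factor 16
Dilution factor to tube 3 = 50; to tube 5 = 80000
[tube 3]/[tube 5] = (factor to tube 5)/(factor to tube 3) = 80000/50 = 1.60 × 10^3

1.60 × 10^3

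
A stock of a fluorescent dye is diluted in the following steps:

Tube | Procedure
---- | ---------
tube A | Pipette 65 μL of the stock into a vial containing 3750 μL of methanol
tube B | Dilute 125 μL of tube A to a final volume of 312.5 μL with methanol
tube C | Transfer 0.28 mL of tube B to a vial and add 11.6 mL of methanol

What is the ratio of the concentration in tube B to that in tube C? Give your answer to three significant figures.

Step 1: 65 μL + 3750 μL = 3815 μL total → factor 3815/65 = 58.692
Step 2: 125 μL brought to 312.5 μL → factor 312.5/125 = 2.5
Step 3: 0.28 mL + 11.6 mL = 11.88 mL total → factor 11.88/0.28 = 42.429
Dilution factor to tube B = 146.73; to tube C = 6225.6
[tube B]/[tube C] = (factor to tube C)/(factor to tube B) = 6225.6/146.73 = 42.4

42.4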